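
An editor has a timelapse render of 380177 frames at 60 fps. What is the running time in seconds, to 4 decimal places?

6336.2833 seconds

Running time = 380177 × 1/60 = 380177/60 s ≈ 6336.2833 s.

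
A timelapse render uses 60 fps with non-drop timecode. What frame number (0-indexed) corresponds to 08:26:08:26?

frame 1822106

Total seconds to the label: (8 × 3600 + 26 × 60 + 8) = 30368.
Frame index = 30368 × 60 + 26 = 1822106.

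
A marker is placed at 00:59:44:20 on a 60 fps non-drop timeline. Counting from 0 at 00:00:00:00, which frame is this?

Total seconds to the label: (0 × 3600 + 59 × 60 + 44) = 3584.
Frame index = 3584 × 60 + 20 = 215060.

215060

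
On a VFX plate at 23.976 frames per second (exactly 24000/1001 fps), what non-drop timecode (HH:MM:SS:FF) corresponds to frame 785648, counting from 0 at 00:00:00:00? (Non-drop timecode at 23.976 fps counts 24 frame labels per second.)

09:05:35:08

785648 ÷ 24 = 32735 full seconds, remainder 8 frames.
32735 s = 9 h 5 min 35 s.
Timecode: 09:05:35:08.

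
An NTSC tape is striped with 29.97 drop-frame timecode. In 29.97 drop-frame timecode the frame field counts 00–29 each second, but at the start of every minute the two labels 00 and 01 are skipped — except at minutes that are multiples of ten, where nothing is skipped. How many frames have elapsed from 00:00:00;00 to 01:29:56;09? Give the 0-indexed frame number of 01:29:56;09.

161727

Complete 10-minute blocks: 8, each 17982 frames → 143856.
Remaining 9 whole minutes in the current block: 1800 + 8 × 1798 = 16184 frames.
Within the current minute: 56 × 30 + 9 − 2 = 1687 (labels ;00/;01 skipped at this minute). Total = 143856 + 16184 + 1687 = 161727.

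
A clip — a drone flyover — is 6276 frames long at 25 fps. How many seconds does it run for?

Running time = 6276 / (25) = 251.04 s.

251.04 seconds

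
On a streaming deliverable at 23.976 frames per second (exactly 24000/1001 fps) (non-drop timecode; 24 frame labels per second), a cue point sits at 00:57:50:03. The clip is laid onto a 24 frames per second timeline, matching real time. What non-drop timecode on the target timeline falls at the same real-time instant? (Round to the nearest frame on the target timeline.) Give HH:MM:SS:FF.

Source frame index: (0×3600 + 57×60 + 50) × 24 + 3 = 83283.
Real time: 83283 / (24000/1001) = 27788761/8000 s.
Target frame: (27788761/8000) × (24) = 83366283/1000 ≈ 83366.283 → 83366.
At 24 labels/s: frame 83366 → 00:57:53:14.

00:57:53:14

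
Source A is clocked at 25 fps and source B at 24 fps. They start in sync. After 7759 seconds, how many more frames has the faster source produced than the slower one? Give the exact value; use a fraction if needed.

7759 frames

A emits 25 × 7759 = 193975 frames; B emits 24 × 7759 = 186216.
Difference = 7759 frames; B is behind A.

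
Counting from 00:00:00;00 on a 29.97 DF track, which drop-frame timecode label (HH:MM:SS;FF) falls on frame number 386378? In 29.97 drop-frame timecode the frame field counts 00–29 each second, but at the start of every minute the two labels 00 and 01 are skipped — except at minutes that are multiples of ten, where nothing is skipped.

03:34:52;04

Each 10-minute DF block holds 10 × 60 × 30 − 9 × 2 = 17982 frames. 386378 ÷ 17982 → 21 full blocks, remainder 8756.
Within the partial block the first minute is 1800 frames and each further minute 1798, so 4 further minute boundaries passed. Total skipped labels = 18 × 21 + 2 × 4 = 386.
Non-drop label index = 386378 + 386 = 386764; at 30 labels/s that is 03:34:52:04, i.e. DF 03:34:52;04.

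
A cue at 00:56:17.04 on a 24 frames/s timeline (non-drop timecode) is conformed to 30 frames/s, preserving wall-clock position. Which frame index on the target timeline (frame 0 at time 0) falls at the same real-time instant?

Source frame index: (0×3600 + 56×60 + 17) × 24 + 4 = 81052.
Real time: 81052 / (24) = 20263/6 s.
Target frame: (20263/6) × (30) = 101315.

frame 101315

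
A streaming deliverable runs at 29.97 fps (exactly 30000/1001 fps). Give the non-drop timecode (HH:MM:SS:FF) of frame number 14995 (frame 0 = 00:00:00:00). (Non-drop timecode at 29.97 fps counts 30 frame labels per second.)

14995 ÷ 30 = 499 full seconds, remainder 25 frames.
499 s = 0 h 8 min 19 s.
Timecode: 00:08:19:25.

00:08:19:25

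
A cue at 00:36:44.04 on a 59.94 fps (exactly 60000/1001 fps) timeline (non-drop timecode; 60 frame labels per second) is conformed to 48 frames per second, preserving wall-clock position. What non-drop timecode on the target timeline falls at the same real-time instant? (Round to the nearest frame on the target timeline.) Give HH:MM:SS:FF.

Source frame index: (0×3600 + 36×60 + 44) × 60 + 4 = 132244.
Real time: 132244 / (60000/1001) = 33094061/15000 s.
Target frame: (33094061/15000) × (48) = 66188122/625 ≈ 105900.995 → 105901.
At 48 labels/s: frame 105901 → 00:36:46:13.

00:36:46:13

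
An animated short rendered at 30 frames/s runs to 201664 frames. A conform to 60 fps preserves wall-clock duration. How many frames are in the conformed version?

Frames at target rate = 201664 × (60) / (30) = 403328.

403328 frames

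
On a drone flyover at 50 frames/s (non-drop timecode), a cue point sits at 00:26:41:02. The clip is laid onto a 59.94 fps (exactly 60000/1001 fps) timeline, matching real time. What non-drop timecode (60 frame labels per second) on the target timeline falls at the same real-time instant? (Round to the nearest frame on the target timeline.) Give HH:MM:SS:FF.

Source frame index: (0×3600 + 26×60 + 41) × 50 + 2 = 80052.
Real time: 80052 / (50) = 40026/25 s.
Target frame: (40026/25) × (60000/1001) = 13723200/143 ≈ 95966.434 → 95966.
At 60 labels/s: frame 95966 → 00:26:39:26.

00:26:39:26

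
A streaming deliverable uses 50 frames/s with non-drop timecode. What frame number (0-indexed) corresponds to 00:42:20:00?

127000

Total seconds to the label: (0 × 3600 + 42 × 60 + 20) = 2540.
Frame index = 2540 × 50 + 0 = 127000.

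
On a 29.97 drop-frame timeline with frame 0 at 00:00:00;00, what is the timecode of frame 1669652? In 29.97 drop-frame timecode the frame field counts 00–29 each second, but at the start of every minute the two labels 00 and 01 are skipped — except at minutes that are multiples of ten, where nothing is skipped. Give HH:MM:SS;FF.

Ten DF minutes hold 17982 frames, so frame 1669652 lies in block 92 (frames 1654344–1672325) with 15308 frames into that block.
The block's first minute is 1800 frames and the rest 1798 each; 15308 frames reaches minute 8, so 92 × 18 + 8 × 2 = 1672 labels have been skipped so far.
Adding those back, label number 1669652 + 1672 = 1671324 at 30 labels/s is 55710 s + 24 f = 15 h 28 min 30 s frame 24, i.e. 15:28:30;24.

15:28:30;24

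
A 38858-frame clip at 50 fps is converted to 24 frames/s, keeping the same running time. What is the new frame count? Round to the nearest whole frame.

Frames at target rate = 38858 × (24) / (50) = 466296/25 ≈ 18651.840.
Nearest whole frame: 18652.

18652 frames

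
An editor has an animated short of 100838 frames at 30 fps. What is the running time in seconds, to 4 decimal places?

Running time = 100838 × 1/30 = 50419/15 s ≈ 3361.2667 s.

3361.2667 seconds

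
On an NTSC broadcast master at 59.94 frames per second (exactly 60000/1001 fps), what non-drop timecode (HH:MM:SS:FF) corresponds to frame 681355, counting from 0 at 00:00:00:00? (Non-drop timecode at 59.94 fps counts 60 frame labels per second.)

681355 ÷ 60 = 11355 full seconds, remainder 55 frames.
11355 s = 3 h 9 min 15 s.
Timecode: 03:09:15:55.

03:09:15:55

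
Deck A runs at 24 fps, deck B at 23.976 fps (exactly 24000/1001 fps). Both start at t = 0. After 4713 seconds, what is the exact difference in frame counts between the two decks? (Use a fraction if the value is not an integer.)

A emits 24 × 4713 = 113112 frames; B emits 24000/1001 × 4713 = 113112000/1001.
Difference = 113112/1001 frames (≈ 112.9990); B is behind A.

113112/1001 frames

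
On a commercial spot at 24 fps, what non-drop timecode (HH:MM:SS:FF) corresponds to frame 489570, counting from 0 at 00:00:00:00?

489570 ÷ 24 = 20398 full seconds, remainder 18 frames.
20398 s = 5 h 39 min 58 s.
Timecode: 05:39:58:18.

05:39:58:18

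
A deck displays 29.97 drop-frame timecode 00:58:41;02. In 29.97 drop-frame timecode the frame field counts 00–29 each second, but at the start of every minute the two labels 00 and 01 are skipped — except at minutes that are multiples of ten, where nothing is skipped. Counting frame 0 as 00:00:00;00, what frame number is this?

105526

As if non-drop at 30 labels/s: (0 × 3600 + 58 × 60 + 41) × 30 + 2 = 105632.
Minute boundaries passed: 58; those not divisible by 10: 58 − 5 = 53; dropped labels = 2 × 53 = 106.
Actual frame index = 105632 − 106 = 105526.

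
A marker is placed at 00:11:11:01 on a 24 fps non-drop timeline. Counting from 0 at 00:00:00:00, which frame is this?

16105

Total seconds to the label: (0 × 3600 + 11 × 60 + 11) = 671.
Frame index = 671 × 24 + 1 = 16105.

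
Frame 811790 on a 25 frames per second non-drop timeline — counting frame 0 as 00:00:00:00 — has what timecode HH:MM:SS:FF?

811790 ÷ 25 = 32471 full seconds, remainder 15 frames.
32471 s = 9 h 1 min 11 s.
Timecode: 09:01:11:15.

09:01:11:15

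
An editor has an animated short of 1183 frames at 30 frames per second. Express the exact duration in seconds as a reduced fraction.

Running time = 1183 ÷ (30) = 1183 × 1/30 = 1183/30 s.

1183/30 seconds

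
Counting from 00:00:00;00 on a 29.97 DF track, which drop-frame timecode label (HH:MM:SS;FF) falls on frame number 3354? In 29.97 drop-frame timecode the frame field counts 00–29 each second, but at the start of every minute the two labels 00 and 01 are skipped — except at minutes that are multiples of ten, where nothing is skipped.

Each 10-minute DF block holds 10 × 60 × 30 − 9 × 2 = 17982 frames. 3354 ÷ 17982 → 0 full blocks, remainder 3354.
Within the partial block the first minute is 1800 frames and each further minute 1798, so 1 further minute boundary passed. Total skipped labels = 18 × 0 + 2 × 1 = 2.
Non-drop label index = 3354 + 2 = 3356; at 30 labels/s that is 00:01:51:26, i.e. DF 00:01:51;26.

00:01:51;26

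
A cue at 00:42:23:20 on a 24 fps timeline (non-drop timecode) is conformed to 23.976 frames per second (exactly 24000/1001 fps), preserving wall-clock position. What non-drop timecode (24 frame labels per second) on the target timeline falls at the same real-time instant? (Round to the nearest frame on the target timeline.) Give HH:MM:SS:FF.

00:42:21:07

Source frame index: (0×3600 + 42×60 + 23) × 24 + 20 = 61052.
Real time: 61052 / (24) = 15263/6 s.
Target frame: (15263/6) × (24000/1001) = 61052000/1001 ≈ 60991.009 → 60991.
At 24 labels/s: frame 60991 → 00:42:21:07.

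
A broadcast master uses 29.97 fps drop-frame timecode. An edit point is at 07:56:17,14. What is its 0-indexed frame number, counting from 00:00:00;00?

856466

As if non-drop at 30 labels/s: (7 × 3600 + 56 × 60 + 17) × 30 + 14 = 857324.
Minute boundaries passed: 476; those not divisible by 10: 476 − 47 = 429; dropped labels = 2 × 429 = 858.
Actual frame index = 857324 − 858 = 856466.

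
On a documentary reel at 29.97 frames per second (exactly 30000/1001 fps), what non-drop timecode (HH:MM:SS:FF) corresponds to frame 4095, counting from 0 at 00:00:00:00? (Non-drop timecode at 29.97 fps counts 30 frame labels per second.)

4095 ÷ 30 = 136 full seconds, remainder 15 frames.
136 s = 0 h 2 min 16 s.
Timecode: 00:02:16:15.

00:02:16:15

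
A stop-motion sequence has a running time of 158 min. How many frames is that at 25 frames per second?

158 min = 9480 s.
Frames = 9480 × 25 = 237000.

237000 frames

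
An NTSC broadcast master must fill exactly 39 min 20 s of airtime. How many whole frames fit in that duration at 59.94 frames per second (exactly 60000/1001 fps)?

141458 frames

39 min 20 s = 2360 s.
Frames = 2360 × 60000/1001 = 141600000/1001 ≈ 141458.5415.
Complete frames: 141458.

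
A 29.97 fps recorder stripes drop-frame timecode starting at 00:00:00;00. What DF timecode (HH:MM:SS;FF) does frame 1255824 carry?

11:38:22;22

Ten DF minutes hold 17982 frames, so frame 1255824 lies in block 69 (frames 1240758–1258739) with 15066 frames into that block.
The block's first minute is 1800 frames and the rest 1798 each; 15066 frames reaches minute 8, so 69 × 18 + 8 × 2 = 1258 labels have been skipped so far.
Adding those back, label number 1255824 + 1258 = 1257082 at 30 labels/s is 41902 s + 22 f = 11 h 38 min 22 s frame 22, i.e. 11:38:22;22.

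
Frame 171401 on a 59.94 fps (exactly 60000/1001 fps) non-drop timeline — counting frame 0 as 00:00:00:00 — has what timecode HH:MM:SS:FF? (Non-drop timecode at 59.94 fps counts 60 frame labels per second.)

00:47:36:41

171401 ÷ 60 = 2856 full seconds, remainder 41 frames.
2856 s = 0 h 47 min 36 s.
Timecode: 00:47:36:41.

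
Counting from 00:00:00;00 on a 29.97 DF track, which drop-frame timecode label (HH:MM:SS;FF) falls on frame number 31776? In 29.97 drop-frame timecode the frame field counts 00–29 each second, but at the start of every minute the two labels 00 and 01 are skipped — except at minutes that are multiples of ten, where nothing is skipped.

Each 10-minute DF block holds 10 × 60 × 30 − 9 × 2 = 17982 frames. 31776 ÷ 17982 → 1 full block, remainder 13794.
Within the partial block the first minute is 1800 frames and each further minute 1798, so 7 further minute boundaries passed. Total skipped labels = 18 × 1 + 2 × 7 = 32.
Non-drop label index = 31776 + 32 = 31808; at 30 labels/s that is 00:17:40:08, i.e. DF 00:17:40;08.

00:17:40;08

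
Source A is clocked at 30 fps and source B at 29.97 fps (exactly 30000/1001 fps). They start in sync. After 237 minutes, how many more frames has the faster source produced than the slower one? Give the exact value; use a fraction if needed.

237 min = 14220 s.
A emits 30 × 14220 = 426600 frames; B emits 30000/1001 × 14220 = 426600000/1001.
Difference = 426600/1001 frames (≈ 426.1738); B is behind A.

426600/1001 frames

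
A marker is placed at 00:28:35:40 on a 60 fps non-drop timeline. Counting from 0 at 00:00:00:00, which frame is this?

102940

Total seconds to the label: (0 × 3600 + 28 × 60 + 35) = 1715.
Frame index = 1715 × 60 + 40 = 102940.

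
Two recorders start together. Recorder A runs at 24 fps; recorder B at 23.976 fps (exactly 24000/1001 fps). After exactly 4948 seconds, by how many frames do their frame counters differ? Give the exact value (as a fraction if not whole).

A emits 24 × 4948 = 118752 frames; B emits 24000/1001 × 4948 = 118752000/1001.
Difference = 118752/1001 frames (≈ 118.6334); B is behind A.

118752/1001 frames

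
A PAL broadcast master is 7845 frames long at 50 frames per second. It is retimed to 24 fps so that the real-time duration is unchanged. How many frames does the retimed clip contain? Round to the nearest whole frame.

Frames at target rate = 7845 × (24) / (50) = 18828/5 ≈ 3765.600.
Nearest whole frame: 3766.

3766 frames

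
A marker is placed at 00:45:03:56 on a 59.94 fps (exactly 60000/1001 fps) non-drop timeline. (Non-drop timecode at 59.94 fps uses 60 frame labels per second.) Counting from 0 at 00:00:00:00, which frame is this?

162236

Total seconds to the label: (0 × 3600 + 45 × 60 + 3) = 2703.
Frame index = 2703 × 60 + 56 = 162236.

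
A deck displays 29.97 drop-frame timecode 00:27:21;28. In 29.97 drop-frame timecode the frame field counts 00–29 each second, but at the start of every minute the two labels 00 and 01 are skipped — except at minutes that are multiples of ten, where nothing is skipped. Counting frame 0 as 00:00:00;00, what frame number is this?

As if non-drop at 30 labels/s: (0 × 3600 + 27 × 60 + 21) × 30 + 28 = 49258.
Minute boundaries passed: 27; those not divisible by 10: 27 − 2 = 25; dropped labels = 2 × 25 = 50.
Actual frame index = 49258 − 50 = 49208.

49208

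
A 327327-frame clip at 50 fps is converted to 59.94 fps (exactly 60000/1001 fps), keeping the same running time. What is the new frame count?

392400 frames

Target frames = source frames × (target rate / source rate) = 327327 × (60000/1001)/(50) = 327327 × 1200/1001 = 392400.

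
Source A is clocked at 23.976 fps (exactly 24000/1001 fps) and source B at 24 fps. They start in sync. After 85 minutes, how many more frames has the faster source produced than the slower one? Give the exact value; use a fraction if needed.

85 min = 5100 s.
A emits 24000/1001 × 5100 = 122400000/1001 frames; B emits 24 × 5100 = 122400.
Difference = 122400/1001 frames (≈ 122.2777); B is ahead of A.

122400/1001 frames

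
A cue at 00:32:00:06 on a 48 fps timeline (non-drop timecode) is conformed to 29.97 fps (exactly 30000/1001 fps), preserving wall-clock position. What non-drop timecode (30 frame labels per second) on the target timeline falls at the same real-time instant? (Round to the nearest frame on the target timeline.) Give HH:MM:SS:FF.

Source frame index: (0×3600 + 32×60 + 0) × 48 + 6 = 92166.
Real time: 92166 / (48) = 15361/8 s.
Target frame: (15361/8) × (30000/1001) = 57603750/1001 ≈ 57546.204 → 57546.
At 30 labels/s: frame 57546 → 00:31:58:06.

00:31:58:06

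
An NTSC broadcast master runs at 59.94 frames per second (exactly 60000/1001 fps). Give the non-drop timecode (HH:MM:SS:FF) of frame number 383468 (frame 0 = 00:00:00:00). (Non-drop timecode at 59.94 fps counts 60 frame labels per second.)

383468 ÷ 60 = 6391 full seconds, remainder 8 frames.
6391 s = 1 h 46 min 31 s.
Timecode: 01:46:31:08.

01:46:31:08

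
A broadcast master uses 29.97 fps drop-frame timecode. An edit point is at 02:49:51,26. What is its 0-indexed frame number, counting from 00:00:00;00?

305450

Complete 10-minute blocks: 16, each 17982 frames → 287712.
Remaining 9 whole minutes in the current block: 1800 + 8 × 1798 = 16184 frames.
Within the current minute: 51 × 30 + 26 − 2 = 1554 (labels ;00/;01 skipped at this minute). Total = 287712 + 16184 + 1554 = 305450.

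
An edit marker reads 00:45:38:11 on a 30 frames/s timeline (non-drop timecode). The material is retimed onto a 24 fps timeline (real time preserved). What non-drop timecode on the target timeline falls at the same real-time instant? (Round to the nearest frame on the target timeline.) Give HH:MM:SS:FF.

00:45:38:09

Source frame index: (0×3600 + 45×60 + 38) × 30 + 11 = 82151.
Real time: 82151 / (30) = 82151/30 s.
Target frame: (82151/30) × (24) = 328604/5 ≈ 65720.800 → 65721.
At 24 labels/s: frame 65721 → 00:45:38:09.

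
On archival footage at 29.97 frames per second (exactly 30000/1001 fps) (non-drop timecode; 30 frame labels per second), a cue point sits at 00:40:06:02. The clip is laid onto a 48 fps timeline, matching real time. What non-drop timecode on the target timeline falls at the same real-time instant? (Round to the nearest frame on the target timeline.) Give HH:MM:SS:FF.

00:40:08:23

Source frame index: (0×3600 + 40×60 + 6) × 30 + 2 = 72182.
Real time: 72182 / (30000/1001) = 36127091/15000 s.
Target frame: (36127091/15000) × (48) = 72254182/625 ≈ 115606.691 → 115607.
At 48 labels/s: frame 115607 → 00:40:08:23.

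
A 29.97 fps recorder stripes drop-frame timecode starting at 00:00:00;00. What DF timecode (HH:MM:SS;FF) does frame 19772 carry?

00:10:59;20

Ten DF minutes hold 17982 frames, so frame 19772 lies in block 1 (frames 17982–35963) with 1790 frames into that block.
The block's first minute is 1800 frames and the rest 1798 each; 1790 frames reaches minute 0, so 1 × 18 + 0 × 2 = 18 labels have been skipped so far.
Adding those back, label number 19772 + 18 = 19790 at 30 labels/s is 659 s + 20 f = 0 h 10 min 59 s frame 20, i.e. 00:10:59;20.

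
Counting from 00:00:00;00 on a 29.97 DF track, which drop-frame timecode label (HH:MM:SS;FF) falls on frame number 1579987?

Each 10-minute DF block holds 10 × 60 × 30 − 9 × 2 = 17982 frames. 1579987 ÷ 17982 → 87 full blocks, remainder 15553.
Within the partial block the first minute is 1800 frames and each further minute 1798, so 8 further minute boundaries passed. Total skipped labels = 18 × 87 + 2 × 8 = 1582.
Non-drop label index = 1579987 + 1582 = 1581569; at 30 labels/s that is 14:38:38:29, i.e. DF 14:38:38;29.

14:38:38;29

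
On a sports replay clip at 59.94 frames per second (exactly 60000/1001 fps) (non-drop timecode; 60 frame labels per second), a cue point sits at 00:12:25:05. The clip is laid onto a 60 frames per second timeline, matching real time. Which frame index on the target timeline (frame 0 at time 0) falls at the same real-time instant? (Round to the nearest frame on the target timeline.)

frame 44750

Source frame index: (0×3600 + 12×60 + 25) × 60 + 5 = 44705.
Real time: 44705 / (60000/1001) = 8949941/12000 s.
Target frame: (8949941/12000) × (60) = 8949941/200 ≈ 44749.705 → 44750.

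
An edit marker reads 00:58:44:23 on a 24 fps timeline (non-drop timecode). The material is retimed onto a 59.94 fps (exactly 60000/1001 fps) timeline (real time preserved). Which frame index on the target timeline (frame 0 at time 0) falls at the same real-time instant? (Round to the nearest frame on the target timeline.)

frame 211286

Source frame index: (0×3600 + 58×60 + 44) × 24 + 23 = 84599.
Real time: 84599 / (24) = 84599/24 s.
Target frame: (84599/24) × (60000/1001) = 211497500/1001 ≈ 211286.214 → 211286.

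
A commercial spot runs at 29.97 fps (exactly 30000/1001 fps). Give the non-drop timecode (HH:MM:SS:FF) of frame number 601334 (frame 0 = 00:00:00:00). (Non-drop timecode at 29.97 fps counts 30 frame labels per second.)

601334 ÷ 30 = 20044 full seconds, remainder 14 frames.
20044 s = 5 h 34 min 4 s.
Timecode: 05:34:04:14.

05:34:04:14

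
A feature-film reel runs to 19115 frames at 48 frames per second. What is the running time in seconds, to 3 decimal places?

Running time = 19115 × 1/48 = 19115/48 s ≈ 398.229 s.

398.229 seconds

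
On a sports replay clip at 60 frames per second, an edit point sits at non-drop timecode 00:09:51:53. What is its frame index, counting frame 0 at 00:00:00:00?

frame 35513

Total seconds to the label: (0 × 3600 + 9 × 60 + 51) = 591.
Frame index = 591 × 60 + 53 = 35513.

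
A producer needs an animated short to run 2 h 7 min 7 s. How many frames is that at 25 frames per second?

2 h 7 min 7 s = 7627 s.
Frames = 7627 × 25 = 190675.

190675 frames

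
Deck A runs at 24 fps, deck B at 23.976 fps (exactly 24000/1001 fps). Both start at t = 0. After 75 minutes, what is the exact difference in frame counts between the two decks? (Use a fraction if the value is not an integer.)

75 min = 4500 s.
A emits 24 × 4500 = 108000 frames; B emits 24000/1001 × 4500 = 108000000/1001.
Difference = 108000/1001 frames (≈ 107.8921); B is behind A.

108000/1001 frames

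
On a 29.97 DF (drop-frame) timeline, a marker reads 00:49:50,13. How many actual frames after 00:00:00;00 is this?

As if non-drop at 30 labels/s: (0 × 3600 + 49 × 60 + 50) × 30 + 13 = 89713.
Minute boundaries passed: 49; those not divisible by 10: 49 − 4 = 45; dropped labels = 2 × 45 = 90.
Actual frame index = 89713 − 90 = 89623.

89623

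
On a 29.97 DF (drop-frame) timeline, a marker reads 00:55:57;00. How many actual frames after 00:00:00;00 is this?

100610

As if non-drop at 30 labels/s: (0 × 3600 + 55 × 60 + 57) × 30 + 0 = 100710.
Minute boundaries passed: 55; those not divisible by 10: 55 − 5 = 50; dropped labels = 2 × 50 = 100.
Actual frame index = 100710 − 100 = 100610.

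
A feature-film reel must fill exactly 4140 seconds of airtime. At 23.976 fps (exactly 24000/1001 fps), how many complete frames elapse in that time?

99260 frames

Frames = 4140 × 24000/1001 = 99360000/1001 ≈ 99260.7393.
Complete frames: 99260.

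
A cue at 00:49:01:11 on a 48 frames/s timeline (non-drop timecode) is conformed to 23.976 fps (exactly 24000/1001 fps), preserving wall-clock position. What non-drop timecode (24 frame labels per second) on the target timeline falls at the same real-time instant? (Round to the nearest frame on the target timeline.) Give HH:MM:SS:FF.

Source frame index: (0×3600 + 49×60 + 1) × 48 + 11 = 141179.
Real time: 141179 / (48) = 141179/48 s.
Target frame: (141179/48) × (24000/1001) = 70589500/1001 ≈ 70518.981 → 70519.
At 24 labels/s: frame 70519 → 00:48:58:07.

00:48:58:07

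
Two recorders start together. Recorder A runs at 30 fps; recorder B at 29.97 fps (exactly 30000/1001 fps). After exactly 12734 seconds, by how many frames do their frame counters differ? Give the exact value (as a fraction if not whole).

A emits 30 × 12734 = 382020 frames; B emits 30000/1001 × 12734 = 382020000/1001.
Difference = 382020/1001 frames (≈ 381.6384); B is behind A.

382020/1001 frames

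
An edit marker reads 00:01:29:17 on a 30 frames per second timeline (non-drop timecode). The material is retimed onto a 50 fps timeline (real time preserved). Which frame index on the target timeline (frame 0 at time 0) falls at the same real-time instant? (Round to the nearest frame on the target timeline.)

Source frame index: (0×3600 + 1×60 + 29) × 30 + 17 = 2687.
Real time: 2687 / (30) = 2687/30 s.
Target frame: (2687/30) × (50) = 13435/3 ≈ 4478.333 → 4478.

frame 4478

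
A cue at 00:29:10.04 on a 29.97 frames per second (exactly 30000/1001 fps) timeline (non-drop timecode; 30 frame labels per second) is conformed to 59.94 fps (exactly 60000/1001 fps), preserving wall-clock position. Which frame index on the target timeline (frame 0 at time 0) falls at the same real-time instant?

frame 105008

Source frame index: (0×3600 + 29×60 + 10) × 30 + 4 = 52504.
Real time: 52504 / (30000/1001) = 6569563/3750 s.
Target frame: (6569563/3750) × (60000/1001) = 105008.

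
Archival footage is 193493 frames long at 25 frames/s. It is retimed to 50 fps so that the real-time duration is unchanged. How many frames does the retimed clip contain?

Target frames = source frames × (target rate / source rate) = 193493 × (50)/(25) = 193493 × 2 = 386986.

386986 frames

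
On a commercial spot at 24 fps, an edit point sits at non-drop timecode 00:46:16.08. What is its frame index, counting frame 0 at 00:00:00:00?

Total seconds to the label: (0 × 3600 + 46 × 60 + 16) = 2776.
Frame index = 2776 × 24 + 8 = 66632.

frame 66632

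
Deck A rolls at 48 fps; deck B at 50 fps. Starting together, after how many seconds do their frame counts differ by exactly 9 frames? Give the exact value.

4.5 seconds

The gap grows by |50 − 48| = 2 frames per second.
Time for a 9-frame gap: 9 ÷ (2) = 4.5 s.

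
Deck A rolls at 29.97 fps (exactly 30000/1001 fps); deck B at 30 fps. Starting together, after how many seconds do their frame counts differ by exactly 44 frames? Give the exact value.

22022/15 seconds

The gap grows by |30 − 30000/1001| = 30/1001 frames per second.
Time for a 44-frame gap: 44 ÷ (30/1001) = 22022/15 s.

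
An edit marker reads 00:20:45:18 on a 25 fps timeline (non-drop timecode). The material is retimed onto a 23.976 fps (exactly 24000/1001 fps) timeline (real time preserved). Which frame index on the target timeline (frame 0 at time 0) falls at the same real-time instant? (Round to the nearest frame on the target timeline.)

Source frame index: (0×3600 + 20×60 + 45) × 25 + 18 = 31143.
Real time: 31143 / (25) = 31143/25 s.
Target frame: (31143/25) × (24000/1001) = 4271040/143 ≈ 29867.413 → 29867.

frame 29867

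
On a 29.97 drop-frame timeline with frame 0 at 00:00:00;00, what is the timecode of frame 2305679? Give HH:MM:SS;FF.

21:22:12;27

Ten DF minutes hold 17982 frames, so frame 2305679 lies in block 128 (frames 2301696–2319677) with 3983 frames into that block.
The block's first minute is 1800 frames and the rest 1798 each; 3983 frames reaches minute 2, so 128 × 18 + 2 × 2 = 2308 labels have been skipped so far.
Adding those back, label number 2305679 + 2308 = 2307987 at 30 labels/s is 76932 s + 27 f = 21 h 22 min 12 s frame 27, i.e. 21:22:12;27.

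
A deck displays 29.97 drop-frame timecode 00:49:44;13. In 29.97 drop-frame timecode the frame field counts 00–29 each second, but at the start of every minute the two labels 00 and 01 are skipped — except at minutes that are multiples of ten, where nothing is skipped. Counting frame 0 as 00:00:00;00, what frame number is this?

Complete 10-minute blocks: 4, each 17982 frames → 71928.
Remaining 9 whole minutes in the current block: 1800 + 8 × 1798 = 16184 frames.
Within the current minute: 44 × 30 + 13 − 2 = 1331 (labels ;00/;01 skipped at this minute). Total = 71928 + 16184 + 1331 = 89443.

89443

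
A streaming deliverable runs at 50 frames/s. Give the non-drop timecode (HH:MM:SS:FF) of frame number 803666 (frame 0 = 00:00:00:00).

803666 ÷ 50 = 16073 full seconds, remainder 16 frames.
16073 s = 4 h 27 min 53 s.
Timecode: 04:27:53:16.

04:27:53:16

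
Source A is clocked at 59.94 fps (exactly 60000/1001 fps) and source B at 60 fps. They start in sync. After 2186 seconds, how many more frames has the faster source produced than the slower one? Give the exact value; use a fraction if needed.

A emits 60000/1001 × 2186 = 131160000/1001 frames; B emits 60 × 2186 = 131160.
Difference = 131160/1001 frames (≈ 131.0290); B is ahead of A.

131160/1001 frames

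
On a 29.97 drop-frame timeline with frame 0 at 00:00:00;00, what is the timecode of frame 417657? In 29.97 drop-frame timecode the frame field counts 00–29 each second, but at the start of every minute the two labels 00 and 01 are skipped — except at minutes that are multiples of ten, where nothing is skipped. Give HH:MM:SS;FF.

Ten DF minutes hold 17982 frames, so frame 417657 lies in block 23 (frames 413586–431567) with 4071 frames into that block.
The block's first minute is 1800 frames and the rest 1798 each; 4071 frames reaches minute 2, so 23 × 18 + 2 × 2 = 418 labels have been skipped so far.
Adding those back, label number 417657 + 418 = 418075 at 30 labels/s is 13935 s + 25 f = 3 h 52 min 15 s frame 25, i.e. 03:52:15;25.

03:52:15;25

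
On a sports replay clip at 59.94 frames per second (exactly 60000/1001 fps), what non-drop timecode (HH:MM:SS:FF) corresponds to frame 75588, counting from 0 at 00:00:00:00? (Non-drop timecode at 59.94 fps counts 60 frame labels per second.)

75588 ÷ 60 = 1259 full seconds, remainder 48 frames.
1259 s = 0 h 20 min 59 s.
Timecode: 00:20:59:48.

00:20:59:48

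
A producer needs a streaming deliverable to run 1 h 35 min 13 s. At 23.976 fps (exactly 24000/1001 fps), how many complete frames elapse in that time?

136975 frames

1 h 35 min 13 s = 5713 s.
Frames = 5713 × 24000/1001 = 137112000/1001 ≈ 136975.0250.
Complete frames: 136975.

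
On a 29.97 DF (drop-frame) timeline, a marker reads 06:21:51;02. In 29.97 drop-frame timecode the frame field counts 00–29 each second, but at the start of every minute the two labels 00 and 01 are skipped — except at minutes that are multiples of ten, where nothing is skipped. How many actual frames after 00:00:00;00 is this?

Complete 10-minute blocks: 38, each 17982 frames → 683316.
Remaining 1 whole minute in the current block: 1800 + 0 × 1798 = 1800 frames.
Within the current minute: 51 × 30 + 2 − 2 = 1530 (labels ;00/;01 skipped at this minute). Total = 683316 + 1800 + 1530 = 686646.

686646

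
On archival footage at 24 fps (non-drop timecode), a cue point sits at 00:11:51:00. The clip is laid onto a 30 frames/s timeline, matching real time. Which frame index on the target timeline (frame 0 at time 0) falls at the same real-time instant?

frame 21330

Source frame index: (0×3600 + 11×60 + 51) × 24 + 0 = 17064.
Real time: 17064 / (24) = 711 s.
Target frame: (711) × (30) = 21330.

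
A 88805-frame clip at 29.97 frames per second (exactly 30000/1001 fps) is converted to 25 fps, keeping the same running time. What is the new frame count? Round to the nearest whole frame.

Frames at target rate = 88805 × (25) / (30000/1001) = 17778761/240 ≈ 74078.171.
Nearest whole frame: 74078.

74078 frames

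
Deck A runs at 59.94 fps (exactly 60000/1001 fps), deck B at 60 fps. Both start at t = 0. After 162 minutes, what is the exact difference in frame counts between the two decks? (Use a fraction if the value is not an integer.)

583200/1001 frames

162 min = 9720 s.
A emits 60000/1001 × 9720 = 583200000/1001 frames; B emits 60 × 9720 = 583200.
Difference = 583200/1001 frames (≈ 582.6174); B is ahead of A.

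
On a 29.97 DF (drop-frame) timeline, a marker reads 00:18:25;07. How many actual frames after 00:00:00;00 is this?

33123

Complete 10-minute blocks: 1, each 17982 frames → 17982.
Remaining 8 whole minutes in the current block: 1800 + 7 × 1798 = 14386 frames.
Within the current minute: 25 × 30 + 7 − 2 = 755 (labels ;00/;01 skipped at this minute). Total = 17982 + 14386 + 755 = 33123.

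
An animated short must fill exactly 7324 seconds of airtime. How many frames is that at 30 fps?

219720 frames

Frames = 7324 × 30 = 219720.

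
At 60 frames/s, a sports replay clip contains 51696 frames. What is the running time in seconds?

Running time = 51696 / (60) = 861.6 s.

861.6 seconds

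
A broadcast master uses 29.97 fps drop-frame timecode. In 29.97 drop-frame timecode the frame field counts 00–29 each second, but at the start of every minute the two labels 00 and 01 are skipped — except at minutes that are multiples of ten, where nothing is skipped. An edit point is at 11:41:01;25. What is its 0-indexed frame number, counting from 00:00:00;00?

1260593

As if non-drop at 30 labels/s: (11 × 3600 + 41 × 60 + 1) × 30 + 25 = 1261855.
Minute boundaries passed: 701; those not divisible by 10: 701 − 70 = 631; dropped labels = 2 × 631 = 1262.
Actual frame index = 1261855 − 1262 = 1260593.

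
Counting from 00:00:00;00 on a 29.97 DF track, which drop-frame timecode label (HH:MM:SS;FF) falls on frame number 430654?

Each 10-minute DF block holds 10 × 60 × 30 − 9 × 2 = 17982 frames. 430654 ÷ 17982 → 23 full blocks, remainder 17068.
Within the partial block the first minute is 1800 frames and each further minute 1798, so 9 further minute boundaries passed. Total skipped labels = 18 × 23 + 2 × 9 = 432.
Non-drop label index = 430654 + 432 = 431086; at 30 labels/s that is 03:59:29:16, i.e. DF 03:59:29;16.

03:59:29;16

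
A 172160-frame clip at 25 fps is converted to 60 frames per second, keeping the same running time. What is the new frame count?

Target frames = source frames × (target rate / source rate) = 172160 × (60)/(25) = 172160 × 12/5 = 413184.

413184 frames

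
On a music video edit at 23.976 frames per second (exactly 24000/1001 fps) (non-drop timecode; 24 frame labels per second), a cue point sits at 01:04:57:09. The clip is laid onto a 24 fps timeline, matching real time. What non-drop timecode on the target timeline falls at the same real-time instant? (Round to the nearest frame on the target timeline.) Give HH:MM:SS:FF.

01:05:01:07

Source frame index: (1×3600 + 4×60 + 57) × 24 + 9 = 93537.
Real time: 93537 / (24000/1001) = 31210179/8000 s.
Target frame: (31210179/8000) × (24) = 93630537/1000 ≈ 93630.537 → 93631.
At 24 labels/s: frame 93631 → 01:05:01:07.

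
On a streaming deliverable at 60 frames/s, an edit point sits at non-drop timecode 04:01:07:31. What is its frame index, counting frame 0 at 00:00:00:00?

Total seconds to the label: (4 × 3600 + 1 × 60 + 7) = 14467.
Frame index = 14467 × 60 + 31 = 868051.

frame 868051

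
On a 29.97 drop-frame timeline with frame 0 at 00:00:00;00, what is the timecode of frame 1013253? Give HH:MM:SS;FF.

09:23:28;27

Each 10-minute DF block holds 10 × 60 × 30 − 9 × 2 = 17982 frames. 1013253 ÷ 17982 → 56 full blocks, remainder 6261.
Within the partial block the first minute is 1800 frames and each further minute 1798, so 3 further minute boundaries passed. Total skipped labels = 18 × 56 + 2 × 3 = 1014.
Non-drop label index = 1013253 + 1014 = 1014267; at 30 labels/s that is 09:23:28:27, i.e. DF 09:23:28;27.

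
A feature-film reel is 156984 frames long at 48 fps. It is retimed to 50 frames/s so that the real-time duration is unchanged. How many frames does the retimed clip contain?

Target frames = source frames × (target rate / source rate) = 156984 × (50)/(48) = 156984 × 25/24 = 163525.

163525 frames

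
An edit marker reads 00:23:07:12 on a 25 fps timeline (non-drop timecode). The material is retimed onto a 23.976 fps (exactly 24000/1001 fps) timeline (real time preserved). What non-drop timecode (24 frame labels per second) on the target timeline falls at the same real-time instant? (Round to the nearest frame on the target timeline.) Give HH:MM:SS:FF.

Source frame index: (0×3600 + 23×60 + 7) × 25 + 12 = 34687.
Real time: 34687 / (25) = 34687/25 s.
Target frame: (34687/25) × (24000/1001) = 33299520/1001 ≈ 33266.254 → 33266.
At 24 labels/s: frame 33266 → 00:23:06:02.

00:23:06:02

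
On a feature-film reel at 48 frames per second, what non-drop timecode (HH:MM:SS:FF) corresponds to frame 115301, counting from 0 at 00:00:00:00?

00:40:02:05

115301 ÷ 48 = 2402 full seconds, remainder 5 frames.
2402 s = 0 h 40 min 2 s.
Timecode: 00:40:02:05.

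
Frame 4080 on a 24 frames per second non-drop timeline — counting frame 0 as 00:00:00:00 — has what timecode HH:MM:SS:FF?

4080 ÷ 24 = 170 full seconds, remainder 0 frames.
170 s = 0 h 2 min 50 s.
Timecode: 00:02:50:00.

00:02:50:00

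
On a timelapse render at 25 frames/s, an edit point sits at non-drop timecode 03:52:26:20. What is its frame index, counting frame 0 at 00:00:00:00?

Total seconds to the label: (3 × 3600 + 52 × 60 + 26) = 13946.
Frame index = 13946 × 25 + 20 = 348670.

frame 348670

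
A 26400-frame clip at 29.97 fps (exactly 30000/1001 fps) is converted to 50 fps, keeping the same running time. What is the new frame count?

44044 frames

Target frames = source frames × (target rate / source rate) = 26400 × (50)/(30000/1001) = 26400 × 1001/600 = 44044.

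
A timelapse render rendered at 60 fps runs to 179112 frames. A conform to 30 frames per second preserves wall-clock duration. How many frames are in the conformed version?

Target frames = source frames × (target rate / source rate) = 179112 × (30)/(60) = 179112 × 1/2 = 89556.

89556 frames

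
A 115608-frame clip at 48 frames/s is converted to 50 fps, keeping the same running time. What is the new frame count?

Target frames = source frames × (target rate / source rate) = 115608 × (50)/(48) = 115608 × 25/24 = 120425.

120425 frames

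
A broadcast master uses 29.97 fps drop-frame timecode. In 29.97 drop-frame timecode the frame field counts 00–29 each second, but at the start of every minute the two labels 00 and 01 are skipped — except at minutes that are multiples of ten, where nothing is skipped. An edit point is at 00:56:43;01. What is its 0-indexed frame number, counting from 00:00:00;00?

101989

Complete 10-minute blocks: 5, each 17982 frames → 89910.
Remaining 6 whole minutes in the current block: 1800 + 5 × 1798 = 10790 frames.
Within the current minute: 43 × 30 + 1 − 2 = 1289 (labels ;00/;01 skipped at this minute). Total = 89910 + 10790 + 1289 = 101989.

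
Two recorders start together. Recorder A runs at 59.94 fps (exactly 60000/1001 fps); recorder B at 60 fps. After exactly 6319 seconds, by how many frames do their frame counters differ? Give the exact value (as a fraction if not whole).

379140/1001 frames

A emits 60000/1001 × 6319 = 379140000/1001 frames; B emits 60 × 6319 = 379140.
Difference = 379140/1001 frames (≈ 378.7612); B is ahead of A.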